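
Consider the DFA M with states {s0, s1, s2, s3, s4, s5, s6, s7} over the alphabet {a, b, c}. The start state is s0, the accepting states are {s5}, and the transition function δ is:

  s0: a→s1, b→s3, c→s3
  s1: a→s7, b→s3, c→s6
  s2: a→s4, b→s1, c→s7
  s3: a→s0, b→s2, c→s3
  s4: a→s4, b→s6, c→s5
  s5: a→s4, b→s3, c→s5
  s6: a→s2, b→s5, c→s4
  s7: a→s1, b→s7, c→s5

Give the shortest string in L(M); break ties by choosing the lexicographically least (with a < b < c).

aac

A breadth-first search from s0 reaches an accepting state first via the path s0 → s1 → s7 → s5 on input aac.
No string of length < 3 is accepted (BFS exhausts all shorter strings without reaching an accepting state), and aac is the lexicographically least accepting string of length 3.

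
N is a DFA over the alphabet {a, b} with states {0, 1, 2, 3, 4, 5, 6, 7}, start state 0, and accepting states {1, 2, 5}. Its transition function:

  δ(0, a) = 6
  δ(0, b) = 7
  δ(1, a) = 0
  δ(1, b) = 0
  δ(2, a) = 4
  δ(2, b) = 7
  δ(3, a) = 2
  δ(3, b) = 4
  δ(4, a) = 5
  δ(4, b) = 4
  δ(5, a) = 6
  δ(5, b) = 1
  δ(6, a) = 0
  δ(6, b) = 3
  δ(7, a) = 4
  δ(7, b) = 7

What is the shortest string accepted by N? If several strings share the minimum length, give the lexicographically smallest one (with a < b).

A breadth-first search from 0 reaches an accepting state first via the path 0 → 6 → 3 → 2 on input aba.
No string of length < 3 is accepted (BFS exhausts all shorter strings without reaching an accepting state), and aba is the lexicographically least accepting string of length 3.

aba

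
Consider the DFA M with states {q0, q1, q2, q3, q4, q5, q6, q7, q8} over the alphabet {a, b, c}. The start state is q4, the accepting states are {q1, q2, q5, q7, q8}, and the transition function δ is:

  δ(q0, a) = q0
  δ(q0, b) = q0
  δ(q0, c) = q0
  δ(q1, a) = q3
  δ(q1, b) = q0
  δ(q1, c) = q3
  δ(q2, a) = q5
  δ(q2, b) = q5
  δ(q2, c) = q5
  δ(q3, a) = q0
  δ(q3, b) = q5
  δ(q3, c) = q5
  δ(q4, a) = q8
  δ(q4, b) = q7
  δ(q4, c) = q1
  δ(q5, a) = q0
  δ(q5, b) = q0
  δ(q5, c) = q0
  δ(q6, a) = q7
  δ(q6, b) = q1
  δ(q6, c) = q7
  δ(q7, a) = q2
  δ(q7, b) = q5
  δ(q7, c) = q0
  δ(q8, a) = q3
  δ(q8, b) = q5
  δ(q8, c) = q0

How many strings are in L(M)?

The useful subgraph on states {q1, q2, q3, q4, q5, q7, q8} is acyclic, so L(M) is finite; the longest accepting path visits 4 useful states, giving maximum string length 3.
Counting accepting paths from q4 by length: 3 of length 1, 3 of length 2, 9 of length 3. Total 15.

15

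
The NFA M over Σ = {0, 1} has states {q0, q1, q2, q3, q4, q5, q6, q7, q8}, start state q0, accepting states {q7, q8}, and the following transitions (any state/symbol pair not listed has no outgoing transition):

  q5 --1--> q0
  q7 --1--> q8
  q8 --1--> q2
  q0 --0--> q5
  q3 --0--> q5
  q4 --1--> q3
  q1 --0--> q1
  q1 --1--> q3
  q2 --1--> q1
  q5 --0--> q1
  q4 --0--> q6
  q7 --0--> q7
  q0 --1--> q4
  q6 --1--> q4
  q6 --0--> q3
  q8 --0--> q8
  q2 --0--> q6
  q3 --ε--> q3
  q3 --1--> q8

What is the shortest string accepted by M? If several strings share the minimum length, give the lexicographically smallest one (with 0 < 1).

A breadth-first search from q0 reaches an accepting state first via the path q0 → q4 → q3 → q8 on input 111.
No string of length < 3 is accepted (BFS exhausts all shorter strings without reaching an accepting state), and 111 is the lexicographically least accepting string of length 3.

111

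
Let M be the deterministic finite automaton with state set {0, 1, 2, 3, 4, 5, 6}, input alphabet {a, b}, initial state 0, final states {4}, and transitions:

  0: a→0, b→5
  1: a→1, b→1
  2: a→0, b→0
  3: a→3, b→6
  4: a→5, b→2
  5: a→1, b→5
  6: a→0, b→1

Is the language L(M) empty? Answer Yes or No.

Yes

The states reachable from the start state are {0, 1, 5}.
None of the accepting states {4} is reachable, so no string is accepted and L(M) = ∅.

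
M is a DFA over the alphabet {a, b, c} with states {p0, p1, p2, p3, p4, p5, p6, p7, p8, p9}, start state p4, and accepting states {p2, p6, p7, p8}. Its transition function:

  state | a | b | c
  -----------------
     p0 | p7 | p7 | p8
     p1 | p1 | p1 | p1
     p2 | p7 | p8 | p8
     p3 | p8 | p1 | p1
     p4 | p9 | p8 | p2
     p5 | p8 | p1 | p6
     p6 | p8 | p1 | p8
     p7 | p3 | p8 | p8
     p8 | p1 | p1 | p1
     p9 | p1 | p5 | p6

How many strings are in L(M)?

15

The useful subgraph on states {p2, p3, p4, p5, p6, p7, p8, p9} is acyclic, so L(M) is finite; the longest accepting path visits 5 useful states, giving maximum string length 4.
Counting accepting paths from p4 by length: 2 of length 1, 4 of length 2, 6 of length 3, 3 of length 4. Total 15.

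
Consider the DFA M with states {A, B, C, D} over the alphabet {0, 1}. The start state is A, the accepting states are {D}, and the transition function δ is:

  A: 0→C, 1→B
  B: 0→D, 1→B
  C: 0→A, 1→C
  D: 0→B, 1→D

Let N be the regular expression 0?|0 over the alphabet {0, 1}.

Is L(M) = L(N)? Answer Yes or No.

No

The string 10 is accepted by M but rejected by N.
So L(M) ≠ L(N).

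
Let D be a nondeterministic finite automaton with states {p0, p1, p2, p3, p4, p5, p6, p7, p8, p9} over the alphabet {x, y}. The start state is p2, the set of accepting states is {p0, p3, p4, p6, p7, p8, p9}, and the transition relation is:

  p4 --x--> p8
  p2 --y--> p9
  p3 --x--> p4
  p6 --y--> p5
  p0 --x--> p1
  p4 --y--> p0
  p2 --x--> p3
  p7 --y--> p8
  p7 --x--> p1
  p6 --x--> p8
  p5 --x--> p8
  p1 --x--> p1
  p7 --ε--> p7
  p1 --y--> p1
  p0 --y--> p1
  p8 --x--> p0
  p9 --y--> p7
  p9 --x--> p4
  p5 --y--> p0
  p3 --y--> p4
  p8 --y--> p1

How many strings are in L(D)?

The useful subgraph on states {p0, p2, p3, p4, p7, p8, p9} is acyclic, so L(D) is finite; the longest accepting path visits 5 useful states, giving maximum string length 4.
Counting accepting paths from p2 by length: 2 of length 1, 4 of length 2, 7 of length 3, 4 of length 4. Total 17.

17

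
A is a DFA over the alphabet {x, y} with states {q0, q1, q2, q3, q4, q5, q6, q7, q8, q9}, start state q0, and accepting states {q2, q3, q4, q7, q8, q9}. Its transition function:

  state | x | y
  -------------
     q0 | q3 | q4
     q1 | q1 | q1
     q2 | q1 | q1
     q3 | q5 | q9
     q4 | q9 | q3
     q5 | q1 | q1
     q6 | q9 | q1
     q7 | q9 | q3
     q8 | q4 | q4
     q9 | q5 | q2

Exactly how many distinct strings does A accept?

9

The useful subgraph on states {q0, q2, q3, q4, q9} is acyclic, so L(A) is finite; the longest accepting path visits 5 useful states, giving maximum string length 4.
Counting accepting paths from q0 by length: 2 of length 1, 3 of length 2, 3 of length 3, 1 of length 4. Total 9.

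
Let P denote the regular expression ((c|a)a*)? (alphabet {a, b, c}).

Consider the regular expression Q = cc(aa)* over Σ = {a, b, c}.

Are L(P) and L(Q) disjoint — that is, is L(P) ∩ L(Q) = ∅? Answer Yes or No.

Converting the expression P to a DFA (subset construction, then merging equivalent states) gives the minimal DFA with states {p0, p1, p2}, start state p0, accepting states {p0, p1} and transitions p0: a→p1, b→p2, c→p1; p1: a→p1, b→p2, c→p2; p2: a→p2, b→p2, c→p2.
Converting the expression Q to a DFA (subset construction, then merging equivalent states) gives the minimal DFA with states {q0, q1, q2, q3, q4}, start state q0, accepting states {q3} and transitions q0: a→q1, b→q1, c→q2; q1: a→q1, b→q1, c→q1; q2: a→q1, b→q1, c→q3; q3: a→q4, b→q1, c→q1; q4: a→q3, b→q1, c→q1.
Exploring the product automaton P × Q from the start pair (p0, q0), following both machines on each input symbol, reaches 6 state pairs: (p0, q0), (p1, q1), (p2, q1), (p1, q2), (p2, q3), (p2, q4).
P accepts in {p0, p1} and Q accepts in {q3}; no reachable pair has both components accepting, so no string drives both machines to acceptance simultaneously and L(P) ∩ L(Q) = ∅.
So no string is accepted by both, and the intersection is empty.

Yes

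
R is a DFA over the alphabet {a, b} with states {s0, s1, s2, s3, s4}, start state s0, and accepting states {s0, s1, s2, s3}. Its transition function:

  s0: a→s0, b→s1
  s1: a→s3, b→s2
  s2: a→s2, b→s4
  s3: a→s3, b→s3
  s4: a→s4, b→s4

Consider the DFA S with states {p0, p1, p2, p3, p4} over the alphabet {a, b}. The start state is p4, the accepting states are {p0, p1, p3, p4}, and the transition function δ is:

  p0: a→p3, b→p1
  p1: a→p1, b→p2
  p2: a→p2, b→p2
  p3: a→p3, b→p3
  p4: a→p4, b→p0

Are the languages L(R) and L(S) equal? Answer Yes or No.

Yes

Exploring the product automaton R × S from the start pair (s0, p4), following both machines on each input symbol, reaches 5 state pairs: (s0, p4), (s1, p0), (s3, p3), (s2, p1), (s4, p2).
R accepts in {s0, s1, s2, s3} and S accepts in {p0, p1, p3, p4}. In every reachable pair the two components are either both accepting — (s0, p4), (s1, p0), (s3, p3), (s2, p1) — or both non-accepting, so no string is accepted by exactly one of the machines: L(R) \ L(S) and L(S) \ L(R) are both empty.
Hence every string is accepted by R iff it is accepted by S, and the two languages coincide.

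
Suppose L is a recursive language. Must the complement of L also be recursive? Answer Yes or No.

Run the decider for L and flip its answer; since the decider halts on every input, this decides the complement.
So the recursive languages are closed under complement.

Yes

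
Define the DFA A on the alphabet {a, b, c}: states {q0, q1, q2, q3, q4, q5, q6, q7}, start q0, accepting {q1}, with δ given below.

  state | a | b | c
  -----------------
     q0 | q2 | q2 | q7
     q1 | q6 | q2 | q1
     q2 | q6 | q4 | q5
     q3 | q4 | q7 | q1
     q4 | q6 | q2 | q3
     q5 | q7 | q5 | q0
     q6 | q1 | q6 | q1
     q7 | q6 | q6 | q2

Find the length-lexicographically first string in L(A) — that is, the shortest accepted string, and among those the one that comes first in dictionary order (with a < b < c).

aaa

A breadth-first search from q0 reaches an accepting state first via the path q0 → q2 → q6 → q1 on input aaa.
No string of length < 3 is accepted (BFS exhausts all shorter strings without reaching an accepting state), and aaa is the lexicographically least accepting string of length 3.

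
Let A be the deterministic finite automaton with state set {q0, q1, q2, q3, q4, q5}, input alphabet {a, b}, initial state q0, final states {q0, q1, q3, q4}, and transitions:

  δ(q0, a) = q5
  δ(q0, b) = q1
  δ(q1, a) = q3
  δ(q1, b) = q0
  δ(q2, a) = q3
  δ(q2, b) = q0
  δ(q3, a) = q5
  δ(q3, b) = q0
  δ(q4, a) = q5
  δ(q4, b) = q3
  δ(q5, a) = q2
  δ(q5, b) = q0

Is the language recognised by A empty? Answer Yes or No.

No

The empty string ε is accepted: the run q0 ends in the accepting state q0.
Since at least one string is accepted, L(A) is not empty.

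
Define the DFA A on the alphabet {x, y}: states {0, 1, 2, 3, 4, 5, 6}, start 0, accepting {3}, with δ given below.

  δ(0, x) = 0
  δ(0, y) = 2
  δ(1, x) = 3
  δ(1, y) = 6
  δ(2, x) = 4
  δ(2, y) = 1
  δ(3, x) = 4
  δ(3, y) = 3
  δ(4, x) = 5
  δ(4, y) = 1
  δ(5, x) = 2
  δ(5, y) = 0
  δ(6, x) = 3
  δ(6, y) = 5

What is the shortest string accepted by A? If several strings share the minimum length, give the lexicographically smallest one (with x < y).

A breadth-first search from 0 reaches an accepting state first via the path 0 → 2 → 1 → 3 on input yyx.
No string of length < 3 is accepted (BFS exhausts all shorter strings without reaching an accepting state), and yyx is the lexicographically least accepting string of length 3.

yyx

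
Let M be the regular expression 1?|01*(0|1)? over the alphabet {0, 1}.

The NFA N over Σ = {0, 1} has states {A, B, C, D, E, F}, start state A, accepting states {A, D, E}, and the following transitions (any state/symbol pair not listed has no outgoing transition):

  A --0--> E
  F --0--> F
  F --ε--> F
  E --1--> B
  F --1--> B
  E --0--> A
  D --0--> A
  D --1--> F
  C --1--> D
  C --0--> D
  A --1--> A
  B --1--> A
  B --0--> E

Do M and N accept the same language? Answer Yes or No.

No

The string 01 is accepted by M but rejected by N.
So L(M) ≠ L(N).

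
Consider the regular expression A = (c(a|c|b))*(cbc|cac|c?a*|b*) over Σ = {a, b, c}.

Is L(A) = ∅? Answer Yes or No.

No

The empty string ε matches the expression, so it belongs to L(A).
Since L(A) contains at least one string, it is not empty.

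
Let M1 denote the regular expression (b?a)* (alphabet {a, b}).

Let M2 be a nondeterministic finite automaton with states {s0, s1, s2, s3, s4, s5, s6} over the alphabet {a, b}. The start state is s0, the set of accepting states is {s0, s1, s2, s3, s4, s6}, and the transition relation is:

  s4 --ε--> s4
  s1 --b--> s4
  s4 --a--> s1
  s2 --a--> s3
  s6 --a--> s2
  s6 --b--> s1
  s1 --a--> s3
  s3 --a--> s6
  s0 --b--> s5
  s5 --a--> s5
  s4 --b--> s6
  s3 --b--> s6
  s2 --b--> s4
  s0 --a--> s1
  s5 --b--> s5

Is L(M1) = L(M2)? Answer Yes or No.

The string ba is accepted by M1 but rejected by M2.
So L(M1) ≠ L(M2).

No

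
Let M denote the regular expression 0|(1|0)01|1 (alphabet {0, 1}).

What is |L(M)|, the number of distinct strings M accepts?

4

The expression has no Kleene star, so L(M) is finite. Expanding the alternatives gives {0, 1, 001, 101}.
That is 2 of length 1, 2 of length 3: 4 strings in all.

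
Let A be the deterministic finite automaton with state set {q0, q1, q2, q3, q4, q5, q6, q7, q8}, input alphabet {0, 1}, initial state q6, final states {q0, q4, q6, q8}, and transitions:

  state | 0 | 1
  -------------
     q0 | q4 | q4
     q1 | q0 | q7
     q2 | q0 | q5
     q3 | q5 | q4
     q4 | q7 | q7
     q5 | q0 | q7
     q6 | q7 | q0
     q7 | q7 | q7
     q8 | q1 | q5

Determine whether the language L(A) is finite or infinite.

finite

The useful states (reachable from q6 and able to reach an accepting state) are {q0, q4, q6}.
Restricted to these states the transition graph has no cycle, so every accepting path has bounded length and L is finite.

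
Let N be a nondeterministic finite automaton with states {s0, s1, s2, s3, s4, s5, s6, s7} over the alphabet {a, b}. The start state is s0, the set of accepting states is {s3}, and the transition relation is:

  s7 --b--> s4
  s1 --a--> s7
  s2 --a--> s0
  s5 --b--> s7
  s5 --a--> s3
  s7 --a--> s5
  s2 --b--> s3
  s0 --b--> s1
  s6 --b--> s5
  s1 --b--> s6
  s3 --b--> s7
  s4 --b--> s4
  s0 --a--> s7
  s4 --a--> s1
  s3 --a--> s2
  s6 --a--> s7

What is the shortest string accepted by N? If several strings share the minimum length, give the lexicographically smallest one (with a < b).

A breadth-first search from s0 reaches an accepting state first via the path s0 → s7 → s5 → s3 on input aaa.
No string of length < 3 is accepted (BFS exhausts all shorter strings without reaching an accepting state), and aaa is the lexicographically least accepting string of length 3.

aaa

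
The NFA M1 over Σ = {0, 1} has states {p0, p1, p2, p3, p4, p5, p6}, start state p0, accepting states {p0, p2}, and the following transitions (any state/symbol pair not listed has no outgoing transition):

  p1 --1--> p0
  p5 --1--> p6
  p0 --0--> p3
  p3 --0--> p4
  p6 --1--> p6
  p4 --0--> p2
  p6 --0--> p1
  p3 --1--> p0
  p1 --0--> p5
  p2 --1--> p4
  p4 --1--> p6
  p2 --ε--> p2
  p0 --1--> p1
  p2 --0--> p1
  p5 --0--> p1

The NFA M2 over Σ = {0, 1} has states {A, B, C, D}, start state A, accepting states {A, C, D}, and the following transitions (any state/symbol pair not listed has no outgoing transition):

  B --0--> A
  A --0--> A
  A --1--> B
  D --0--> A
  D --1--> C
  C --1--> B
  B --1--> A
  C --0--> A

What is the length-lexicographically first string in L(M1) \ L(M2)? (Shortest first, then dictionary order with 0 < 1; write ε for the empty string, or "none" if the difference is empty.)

01

The string 01 is accepted by M1 but not by M2.
No shorter string lies in the difference, and 01 is the lexicographically first length-2 string in L(M1) \ L(M2).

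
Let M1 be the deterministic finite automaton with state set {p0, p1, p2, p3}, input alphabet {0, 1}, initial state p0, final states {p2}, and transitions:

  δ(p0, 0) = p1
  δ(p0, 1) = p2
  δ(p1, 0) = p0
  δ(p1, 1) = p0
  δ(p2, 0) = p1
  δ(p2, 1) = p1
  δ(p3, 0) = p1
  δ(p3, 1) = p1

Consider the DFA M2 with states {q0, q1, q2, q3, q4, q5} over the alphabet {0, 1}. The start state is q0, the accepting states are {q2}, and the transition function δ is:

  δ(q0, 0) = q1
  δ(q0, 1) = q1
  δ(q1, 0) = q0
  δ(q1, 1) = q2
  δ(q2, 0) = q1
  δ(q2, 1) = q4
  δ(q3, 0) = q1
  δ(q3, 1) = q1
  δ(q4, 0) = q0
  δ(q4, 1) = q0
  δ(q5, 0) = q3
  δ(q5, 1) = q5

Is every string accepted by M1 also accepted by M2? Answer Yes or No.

The string 1 is in L(M1) but not in L(M2).
So L(M1) ⊄ L(M2).

No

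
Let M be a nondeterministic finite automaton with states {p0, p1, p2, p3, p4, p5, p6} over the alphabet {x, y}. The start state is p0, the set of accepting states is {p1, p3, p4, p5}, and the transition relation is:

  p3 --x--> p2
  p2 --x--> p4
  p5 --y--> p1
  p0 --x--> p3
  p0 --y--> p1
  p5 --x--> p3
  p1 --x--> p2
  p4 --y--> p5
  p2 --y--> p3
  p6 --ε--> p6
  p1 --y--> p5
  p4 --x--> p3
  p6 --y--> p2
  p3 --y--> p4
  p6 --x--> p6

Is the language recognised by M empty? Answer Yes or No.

The string x is accepted: the run p0 → p3 ends in the accepting state p3.
Since at least one string is accepted, L(M) is not empty.

No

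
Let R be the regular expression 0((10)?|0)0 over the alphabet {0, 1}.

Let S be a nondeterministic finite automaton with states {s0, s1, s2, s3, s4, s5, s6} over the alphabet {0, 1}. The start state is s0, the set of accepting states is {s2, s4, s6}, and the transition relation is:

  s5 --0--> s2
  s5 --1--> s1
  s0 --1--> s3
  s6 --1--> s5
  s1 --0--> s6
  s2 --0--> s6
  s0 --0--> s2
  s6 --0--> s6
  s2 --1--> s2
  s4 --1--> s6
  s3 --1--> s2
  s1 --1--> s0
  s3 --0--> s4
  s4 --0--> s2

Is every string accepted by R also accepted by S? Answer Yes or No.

Converting the expression R to a DFA (subset construction, then merging equivalent states) gives the minimal DFA with states {r0, r1, r2, r3, r4, r5, r6}, start state r0, accepting states {r3, r5} and transitions r0: 0→r1, 1→r2; r1: 0→r3, 1→r4; r2: 0→r2, 1→r2; r3: 0→r5, 1→r2; r4: 0→r6, 1→r2; r5: 0→r2, 1→r2; r6: 0→r5, 1→r2.
Exploring the product automaton R × S from the start pair (r0, s0), following both machines on each input symbol, reaches 13 state pairs: (r0, s0), (r1, s2), (r2, s3), (r3, s6), (r4, s2), (r2, s4), (r2, s2), (r5, s6), (r2, s5), (r6, s6), (r2, s6), (r2, s1), (r2, s0).
R accepts in {r3, r5} and S accepts in {s2, s4, s6}. The reachable pairs whose R-component is accepting are (r3, s6), (r5, s6); in each of them the S-component is accepting too, so the product for L(R) \ L(S) (R-component accepting, S-component rejecting) has no reachable accepting pair and the difference is empty.
Hence every string in L(R) is also in L(S).

Yes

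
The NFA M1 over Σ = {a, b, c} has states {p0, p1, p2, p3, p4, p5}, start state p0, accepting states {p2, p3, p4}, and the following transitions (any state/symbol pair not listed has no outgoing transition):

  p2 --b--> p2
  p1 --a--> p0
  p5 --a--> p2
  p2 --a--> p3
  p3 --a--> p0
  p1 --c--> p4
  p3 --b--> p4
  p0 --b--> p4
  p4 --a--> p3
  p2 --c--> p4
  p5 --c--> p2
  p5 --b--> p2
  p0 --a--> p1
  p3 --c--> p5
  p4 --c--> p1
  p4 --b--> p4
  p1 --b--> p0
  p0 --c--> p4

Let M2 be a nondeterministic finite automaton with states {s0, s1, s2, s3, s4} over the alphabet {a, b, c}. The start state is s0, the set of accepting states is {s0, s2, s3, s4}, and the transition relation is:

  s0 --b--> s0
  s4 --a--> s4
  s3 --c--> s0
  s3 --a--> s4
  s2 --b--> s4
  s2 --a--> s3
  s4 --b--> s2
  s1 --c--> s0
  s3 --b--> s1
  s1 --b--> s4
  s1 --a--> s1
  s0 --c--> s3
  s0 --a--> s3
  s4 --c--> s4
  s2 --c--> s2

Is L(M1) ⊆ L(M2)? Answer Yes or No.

The string cb is in L(M1) but not in L(M2).
So L(M1) ⊄ L(M2).

No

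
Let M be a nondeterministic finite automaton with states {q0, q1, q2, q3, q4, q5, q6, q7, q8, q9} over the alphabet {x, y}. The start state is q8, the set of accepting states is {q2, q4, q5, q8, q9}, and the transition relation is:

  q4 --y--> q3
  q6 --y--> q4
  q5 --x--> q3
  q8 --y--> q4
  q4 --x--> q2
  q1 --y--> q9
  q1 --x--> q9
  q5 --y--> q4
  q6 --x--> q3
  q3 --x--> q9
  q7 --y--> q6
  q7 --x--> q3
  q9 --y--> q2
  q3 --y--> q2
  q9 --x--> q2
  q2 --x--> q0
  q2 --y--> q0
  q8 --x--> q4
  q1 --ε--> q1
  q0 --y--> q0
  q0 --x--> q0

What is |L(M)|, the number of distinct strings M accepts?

13

The useful subgraph on states {q2, q3, q4, q8, q9} is acyclic, so L(M) is finite; the longest accepting path visits 5 useful states, giving maximum string length 4.
Counting accepting paths from q8 by length: 1 of length 0, 2 of length 1, 2 of length 2, 4 of length 3, 4 of length 4. Total 13.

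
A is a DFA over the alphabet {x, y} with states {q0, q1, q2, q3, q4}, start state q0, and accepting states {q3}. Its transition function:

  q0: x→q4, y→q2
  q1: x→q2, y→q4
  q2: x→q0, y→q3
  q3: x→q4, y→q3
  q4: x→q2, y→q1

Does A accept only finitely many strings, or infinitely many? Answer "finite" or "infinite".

infinite

State q0 is reachable from the start and can reach an accepting state, and it lies on the cycle q0 → q2 → q0.
Traversing that cycle any number of times yields accepted strings of unbounded length, so the language is infinite.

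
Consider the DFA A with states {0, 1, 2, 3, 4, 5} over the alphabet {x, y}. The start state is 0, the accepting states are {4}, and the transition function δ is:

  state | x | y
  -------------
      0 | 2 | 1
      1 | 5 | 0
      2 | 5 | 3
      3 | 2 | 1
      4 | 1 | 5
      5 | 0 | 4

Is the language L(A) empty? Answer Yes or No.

No

The string xxy is accepted: the run 0 → 2 → 5 → 4 ends in the accepting state 4.
Since at least one string is accepted, L(A) is not empty.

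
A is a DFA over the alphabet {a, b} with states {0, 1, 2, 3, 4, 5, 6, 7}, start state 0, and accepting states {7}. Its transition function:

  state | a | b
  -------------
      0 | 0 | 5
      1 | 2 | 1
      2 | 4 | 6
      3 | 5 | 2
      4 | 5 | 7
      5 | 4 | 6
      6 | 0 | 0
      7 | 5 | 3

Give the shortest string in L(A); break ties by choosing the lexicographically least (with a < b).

bab

A breadth-first search from 0 reaches an accepting state first via the path 0 → 5 → 4 → 7 on input bab.
No string of length < 3 is accepted (BFS exhausts all shorter strings without reaching an accepting state), and bab is the lexicographically least accepting string of length 3.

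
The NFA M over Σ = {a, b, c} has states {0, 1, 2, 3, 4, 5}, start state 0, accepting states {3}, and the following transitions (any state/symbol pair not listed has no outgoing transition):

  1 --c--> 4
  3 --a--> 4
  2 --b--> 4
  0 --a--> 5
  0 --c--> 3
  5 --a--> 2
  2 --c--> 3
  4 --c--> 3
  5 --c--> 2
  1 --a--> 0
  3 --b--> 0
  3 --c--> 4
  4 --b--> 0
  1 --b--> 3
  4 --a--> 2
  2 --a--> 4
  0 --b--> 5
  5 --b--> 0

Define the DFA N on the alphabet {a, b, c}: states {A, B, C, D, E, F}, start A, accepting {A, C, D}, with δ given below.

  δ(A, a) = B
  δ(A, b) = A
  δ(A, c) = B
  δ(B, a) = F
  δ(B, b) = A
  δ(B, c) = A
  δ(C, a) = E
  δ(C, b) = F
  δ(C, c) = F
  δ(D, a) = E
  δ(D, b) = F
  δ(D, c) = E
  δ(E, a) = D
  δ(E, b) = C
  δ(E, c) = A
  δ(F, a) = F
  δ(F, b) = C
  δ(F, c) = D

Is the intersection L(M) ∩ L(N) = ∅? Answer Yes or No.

The string aac is accepted by both M and N.
Hence L(M) ∩ L(N) ≠ ∅.

No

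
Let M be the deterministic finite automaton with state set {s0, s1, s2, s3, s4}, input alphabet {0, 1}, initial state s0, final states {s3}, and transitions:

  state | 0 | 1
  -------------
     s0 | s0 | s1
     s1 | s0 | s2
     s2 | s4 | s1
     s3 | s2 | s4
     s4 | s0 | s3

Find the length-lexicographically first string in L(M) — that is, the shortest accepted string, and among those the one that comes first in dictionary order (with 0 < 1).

A breadth-first search from s0 reaches an accepting state first via the path s0 → s1 → s2 → s4 → s3 on input 1101.
No string of length < 4 is accepted (BFS exhausts all shorter strings without reaching an accepting state), and 1101 is the lexicographically least accepting string of length 4.

1101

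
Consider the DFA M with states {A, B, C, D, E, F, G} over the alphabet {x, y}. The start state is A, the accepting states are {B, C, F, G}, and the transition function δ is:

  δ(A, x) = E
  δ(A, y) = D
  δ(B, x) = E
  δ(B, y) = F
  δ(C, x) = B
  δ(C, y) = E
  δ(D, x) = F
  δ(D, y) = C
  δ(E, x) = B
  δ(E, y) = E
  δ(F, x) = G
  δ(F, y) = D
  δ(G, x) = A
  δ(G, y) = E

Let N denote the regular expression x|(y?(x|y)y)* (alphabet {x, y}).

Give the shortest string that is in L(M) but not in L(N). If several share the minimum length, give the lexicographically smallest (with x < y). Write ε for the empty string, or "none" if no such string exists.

xx

The string xx is accepted by M but not by N.
No shorter string lies in the difference, and xx is the lexicographically first length-2 string in L(M) \ L(N).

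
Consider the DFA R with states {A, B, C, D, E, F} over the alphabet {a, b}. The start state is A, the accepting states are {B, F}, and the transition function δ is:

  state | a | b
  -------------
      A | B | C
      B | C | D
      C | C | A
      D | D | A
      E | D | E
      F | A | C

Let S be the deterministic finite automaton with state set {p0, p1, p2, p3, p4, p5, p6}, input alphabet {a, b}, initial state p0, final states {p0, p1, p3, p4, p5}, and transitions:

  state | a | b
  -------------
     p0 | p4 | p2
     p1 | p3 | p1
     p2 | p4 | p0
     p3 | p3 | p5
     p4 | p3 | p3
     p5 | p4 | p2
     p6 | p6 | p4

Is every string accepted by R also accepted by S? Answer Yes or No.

Yes

Exploring the product automaton R × S from the start pair (A, p0), following both machines on each input symbol, reaches 14 state pairs: (A, p0), (B, p4), (C, p2), (C, p3), (D, p3), (C, p4), (A, p5), (A, p3), (B, p3), (C, p5), (D, p5), (A, p2), (D, p4), (C, p0).
R accepts in {B, F} and S accepts in {p0, p1, p3, p4, p5}. The reachable pairs whose R-component is accepting are (B, p4), (B, p3); in each of them the S-component is accepting too, so the product for L(R) \ L(S) (R-component accepting, S-component rejecting) has no reachable accepting pair and the difference is empty.
Hence every string in L(R) is also in L(S).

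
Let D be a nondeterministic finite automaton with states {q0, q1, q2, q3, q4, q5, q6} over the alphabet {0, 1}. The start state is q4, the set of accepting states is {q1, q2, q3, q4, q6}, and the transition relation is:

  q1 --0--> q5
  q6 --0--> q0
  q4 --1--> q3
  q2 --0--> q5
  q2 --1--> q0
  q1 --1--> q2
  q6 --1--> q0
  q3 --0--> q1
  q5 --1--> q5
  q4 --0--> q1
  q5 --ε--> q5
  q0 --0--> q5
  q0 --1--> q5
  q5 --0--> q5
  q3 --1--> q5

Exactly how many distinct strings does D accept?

The useful subgraph on states {q1, q2, q3, q4} is acyclic, so L(D) is finite; the longest accepting path visits 4 useful states, giving maximum string length 3.
Counting accepting paths from q4 by length: 1 of length 0, 2 of length 1, 2 of length 2, 1 of length 3. Total 6.

6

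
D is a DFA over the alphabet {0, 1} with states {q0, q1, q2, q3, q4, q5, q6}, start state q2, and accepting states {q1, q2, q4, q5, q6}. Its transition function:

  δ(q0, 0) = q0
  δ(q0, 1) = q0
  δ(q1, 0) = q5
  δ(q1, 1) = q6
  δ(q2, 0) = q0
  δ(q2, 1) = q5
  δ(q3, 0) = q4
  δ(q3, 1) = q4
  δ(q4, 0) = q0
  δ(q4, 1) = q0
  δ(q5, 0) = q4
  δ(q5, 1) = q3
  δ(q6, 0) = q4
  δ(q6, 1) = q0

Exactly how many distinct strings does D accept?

The useful subgraph on states {q2, q3, q4, q5} is acyclic, so L(D) is finite; the longest accepting path visits 4 useful states, giving maximum string length 3.
Counting accepting paths from q2 by length: 1 of length 0, 1 of length 1, 1 of length 2, 2 of length 3. Total 5.

5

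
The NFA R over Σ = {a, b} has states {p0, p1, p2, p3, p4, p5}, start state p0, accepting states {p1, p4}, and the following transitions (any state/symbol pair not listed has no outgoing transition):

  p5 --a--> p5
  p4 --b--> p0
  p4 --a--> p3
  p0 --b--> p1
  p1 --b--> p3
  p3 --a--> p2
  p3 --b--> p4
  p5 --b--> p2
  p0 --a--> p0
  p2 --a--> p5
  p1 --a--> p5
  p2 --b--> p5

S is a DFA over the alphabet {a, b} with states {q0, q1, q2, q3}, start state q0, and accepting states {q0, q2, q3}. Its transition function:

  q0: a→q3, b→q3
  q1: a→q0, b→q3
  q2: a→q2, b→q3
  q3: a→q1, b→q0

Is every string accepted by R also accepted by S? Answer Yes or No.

Exploring the product automaton R × S from the start pair (p0, q0), following both machines on each input symbol, reaches 16 state pairs: (p0, q0), (p0, q3), (p1, q3), (p0, q1), (p1, q0), (p5, q1), (p3, q0), (p5, q3), (p3, q3), (p5, q0), (p2, q3), (p4, q3), (p2, q0), (p2, q1), (p4, q0), (p3, q1).
R accepts in {p1, p4} and S accepts in {q0, q2, q3}. The reachable pairs whose R-component is accepting are (p1, q3), (p1, q0), (p4, q3), (p4, q0); in each of them the S-component is accepting too, so the product for L(R) \ L(S) (R-component accepting, S-component rejecting) has no reachable accepting pair and the difference is empty.
Hence every string in L(R) is also in L(S).

Yes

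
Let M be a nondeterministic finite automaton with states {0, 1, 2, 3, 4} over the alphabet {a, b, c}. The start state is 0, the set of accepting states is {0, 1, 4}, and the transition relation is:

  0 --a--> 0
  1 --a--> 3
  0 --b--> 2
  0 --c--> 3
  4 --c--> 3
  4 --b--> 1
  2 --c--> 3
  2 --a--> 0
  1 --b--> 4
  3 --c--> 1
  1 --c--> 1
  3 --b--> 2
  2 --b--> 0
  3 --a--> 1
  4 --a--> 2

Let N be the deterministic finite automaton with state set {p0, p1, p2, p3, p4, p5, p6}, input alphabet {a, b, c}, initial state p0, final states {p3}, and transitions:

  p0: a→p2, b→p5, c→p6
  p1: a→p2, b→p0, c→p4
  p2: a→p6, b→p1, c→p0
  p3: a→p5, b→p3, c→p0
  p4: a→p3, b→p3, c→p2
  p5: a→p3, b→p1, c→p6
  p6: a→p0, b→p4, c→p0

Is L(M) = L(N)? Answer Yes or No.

The empty string ε is accepted by M but rejected by N.
So L(M) ≠ L(N).

No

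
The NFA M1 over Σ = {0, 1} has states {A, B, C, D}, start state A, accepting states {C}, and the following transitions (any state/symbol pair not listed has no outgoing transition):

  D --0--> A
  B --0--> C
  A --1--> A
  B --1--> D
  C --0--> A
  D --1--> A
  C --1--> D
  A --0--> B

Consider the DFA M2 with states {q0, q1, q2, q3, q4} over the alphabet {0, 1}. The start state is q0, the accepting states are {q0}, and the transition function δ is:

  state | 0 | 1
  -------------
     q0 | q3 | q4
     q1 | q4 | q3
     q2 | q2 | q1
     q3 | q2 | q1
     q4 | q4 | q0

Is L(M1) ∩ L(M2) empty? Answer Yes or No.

Yes

Exploring the product automaton M1 × M2 from the start pair (A, q0), following both machines on each input symbol, reaches 12 state pairs: (A, q0), (B, q3), (A, q4), (C, q2), (D, q1), (B, q4), (A, q2), (A, q3), (C, q4), (D, q0), (B, q2), (A, q1).
M1 accepts in {C} and M2 accepts in {q0}; no reachable pair has both components accepting, so no string drives both machines to acceptance simultaneously and L(M1) ∩ L(M2) = ∅.
So no string is accepted by both, and the intersection is empty.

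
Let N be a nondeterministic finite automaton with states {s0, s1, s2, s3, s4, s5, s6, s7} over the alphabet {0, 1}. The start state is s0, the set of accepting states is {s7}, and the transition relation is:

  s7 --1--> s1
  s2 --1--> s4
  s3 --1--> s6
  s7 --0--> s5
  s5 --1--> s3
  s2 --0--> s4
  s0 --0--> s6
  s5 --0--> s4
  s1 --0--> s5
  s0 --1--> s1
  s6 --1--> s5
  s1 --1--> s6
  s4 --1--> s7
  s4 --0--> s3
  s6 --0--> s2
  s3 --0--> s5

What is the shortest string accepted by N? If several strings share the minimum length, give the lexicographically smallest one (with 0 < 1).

0001

A breadth-first search from s0 reaches an accepting state first via the path s0 → s6 → s2 → s4 → s7 on input 0001.
No string of length < 4 is accepted (BFS exhausts all shorter strings without reaching an accepting state), and 0001 is the lexicographically least accepting string of length 4.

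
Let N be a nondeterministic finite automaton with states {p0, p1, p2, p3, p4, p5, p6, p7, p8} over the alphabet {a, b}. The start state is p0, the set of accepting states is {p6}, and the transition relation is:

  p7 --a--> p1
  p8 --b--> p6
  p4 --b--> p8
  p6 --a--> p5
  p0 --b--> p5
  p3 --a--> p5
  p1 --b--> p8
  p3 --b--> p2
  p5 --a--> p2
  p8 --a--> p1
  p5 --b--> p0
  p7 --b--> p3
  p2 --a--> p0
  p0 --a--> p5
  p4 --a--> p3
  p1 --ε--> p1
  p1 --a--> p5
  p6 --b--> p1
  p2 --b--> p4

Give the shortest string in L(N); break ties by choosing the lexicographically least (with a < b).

aabbb

A breadth-first search from p0 reaches an accepting state first via the path p0 → p5 → p2 → p4 → p8 → p6 on input aabbb.
No string of length < 5 is accepted (BFS exhausts all shorter strings without reaching an accepting state), and aabbb is the lexicographically least accepting string of length 5.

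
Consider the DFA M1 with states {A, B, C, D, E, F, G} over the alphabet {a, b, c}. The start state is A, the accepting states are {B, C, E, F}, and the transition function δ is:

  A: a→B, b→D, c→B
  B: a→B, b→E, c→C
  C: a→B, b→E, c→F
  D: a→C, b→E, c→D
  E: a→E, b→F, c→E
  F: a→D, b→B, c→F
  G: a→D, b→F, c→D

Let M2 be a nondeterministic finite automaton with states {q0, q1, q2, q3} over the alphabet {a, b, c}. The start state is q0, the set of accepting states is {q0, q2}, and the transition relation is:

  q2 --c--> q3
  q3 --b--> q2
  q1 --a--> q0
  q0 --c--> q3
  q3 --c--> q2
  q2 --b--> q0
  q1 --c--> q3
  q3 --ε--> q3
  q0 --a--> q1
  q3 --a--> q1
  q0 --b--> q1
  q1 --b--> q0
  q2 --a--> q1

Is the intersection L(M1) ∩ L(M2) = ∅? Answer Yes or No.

The string aa is accepted by both M1 and M2.
Hence L(M1) ∩ L(M2) ≠ ∅.

No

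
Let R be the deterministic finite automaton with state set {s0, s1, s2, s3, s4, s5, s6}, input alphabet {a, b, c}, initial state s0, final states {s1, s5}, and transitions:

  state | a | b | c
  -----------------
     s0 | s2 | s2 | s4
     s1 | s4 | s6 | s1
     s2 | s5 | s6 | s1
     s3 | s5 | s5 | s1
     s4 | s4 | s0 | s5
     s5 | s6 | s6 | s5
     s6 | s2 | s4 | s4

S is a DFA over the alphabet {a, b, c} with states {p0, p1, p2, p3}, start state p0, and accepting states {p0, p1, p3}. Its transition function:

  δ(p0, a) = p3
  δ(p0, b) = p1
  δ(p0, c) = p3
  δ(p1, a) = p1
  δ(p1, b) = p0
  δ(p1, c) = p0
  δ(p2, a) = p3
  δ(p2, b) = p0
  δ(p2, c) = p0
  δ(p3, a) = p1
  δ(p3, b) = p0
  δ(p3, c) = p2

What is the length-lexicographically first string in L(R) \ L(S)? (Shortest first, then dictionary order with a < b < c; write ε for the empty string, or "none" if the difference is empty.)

ac

The string ac is accepted by R but not by S.
No shorter string lies in the difference, and ac is the lexicographically first length-2 string in L(R) \ L(S).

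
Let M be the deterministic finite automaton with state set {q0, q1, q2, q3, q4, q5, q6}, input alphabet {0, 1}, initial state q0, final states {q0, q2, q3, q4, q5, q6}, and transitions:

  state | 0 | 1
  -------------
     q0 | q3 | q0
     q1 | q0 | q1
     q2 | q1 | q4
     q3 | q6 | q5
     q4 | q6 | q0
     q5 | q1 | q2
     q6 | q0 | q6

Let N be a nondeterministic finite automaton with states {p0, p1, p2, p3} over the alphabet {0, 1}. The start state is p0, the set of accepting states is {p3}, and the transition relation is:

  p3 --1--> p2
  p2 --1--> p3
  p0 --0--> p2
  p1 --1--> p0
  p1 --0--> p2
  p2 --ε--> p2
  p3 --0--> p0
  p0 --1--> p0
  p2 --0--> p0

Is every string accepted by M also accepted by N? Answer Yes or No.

The empty string ε is in L(M) but not in L(N).
So L(M) ⊄ L(N).

No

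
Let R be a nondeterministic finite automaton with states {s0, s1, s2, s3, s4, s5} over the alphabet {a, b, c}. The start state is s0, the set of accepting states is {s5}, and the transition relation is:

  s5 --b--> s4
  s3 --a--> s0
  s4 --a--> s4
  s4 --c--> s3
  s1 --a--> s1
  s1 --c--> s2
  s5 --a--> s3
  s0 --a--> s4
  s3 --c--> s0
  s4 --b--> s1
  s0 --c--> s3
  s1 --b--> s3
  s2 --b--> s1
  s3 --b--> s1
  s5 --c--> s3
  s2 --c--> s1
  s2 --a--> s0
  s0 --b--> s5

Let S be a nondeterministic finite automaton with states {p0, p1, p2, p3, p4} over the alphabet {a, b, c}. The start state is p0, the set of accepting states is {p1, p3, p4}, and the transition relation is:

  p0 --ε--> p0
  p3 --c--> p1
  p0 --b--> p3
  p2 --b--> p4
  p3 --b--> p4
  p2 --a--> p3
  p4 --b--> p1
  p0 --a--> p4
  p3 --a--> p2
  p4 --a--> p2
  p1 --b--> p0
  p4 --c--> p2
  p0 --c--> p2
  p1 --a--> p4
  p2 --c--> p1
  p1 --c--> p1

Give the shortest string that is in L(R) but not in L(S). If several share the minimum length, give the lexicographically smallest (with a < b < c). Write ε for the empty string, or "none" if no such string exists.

ccb

The string ccb is accepted by R but not by S.
No shorter string lies in the difference, and ccb is the lexicographically first length-3 string in L(R) \ L(S).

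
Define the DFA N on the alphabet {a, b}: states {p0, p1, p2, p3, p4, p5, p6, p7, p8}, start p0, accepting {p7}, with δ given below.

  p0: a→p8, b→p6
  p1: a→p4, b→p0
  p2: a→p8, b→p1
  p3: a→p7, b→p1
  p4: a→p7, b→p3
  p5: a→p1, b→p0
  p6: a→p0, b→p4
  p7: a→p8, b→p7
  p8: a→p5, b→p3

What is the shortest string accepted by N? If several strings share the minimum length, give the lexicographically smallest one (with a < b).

aba

A breadth-first search from p0 reaches an accepting state first via the path p0 → p8 → p3 → p7 on input aba.
No string of length < 3 is accepted (BFS exhausts all shorter strings without reaching an accepting state), and aba is the lexicographically least accepting string of length 3.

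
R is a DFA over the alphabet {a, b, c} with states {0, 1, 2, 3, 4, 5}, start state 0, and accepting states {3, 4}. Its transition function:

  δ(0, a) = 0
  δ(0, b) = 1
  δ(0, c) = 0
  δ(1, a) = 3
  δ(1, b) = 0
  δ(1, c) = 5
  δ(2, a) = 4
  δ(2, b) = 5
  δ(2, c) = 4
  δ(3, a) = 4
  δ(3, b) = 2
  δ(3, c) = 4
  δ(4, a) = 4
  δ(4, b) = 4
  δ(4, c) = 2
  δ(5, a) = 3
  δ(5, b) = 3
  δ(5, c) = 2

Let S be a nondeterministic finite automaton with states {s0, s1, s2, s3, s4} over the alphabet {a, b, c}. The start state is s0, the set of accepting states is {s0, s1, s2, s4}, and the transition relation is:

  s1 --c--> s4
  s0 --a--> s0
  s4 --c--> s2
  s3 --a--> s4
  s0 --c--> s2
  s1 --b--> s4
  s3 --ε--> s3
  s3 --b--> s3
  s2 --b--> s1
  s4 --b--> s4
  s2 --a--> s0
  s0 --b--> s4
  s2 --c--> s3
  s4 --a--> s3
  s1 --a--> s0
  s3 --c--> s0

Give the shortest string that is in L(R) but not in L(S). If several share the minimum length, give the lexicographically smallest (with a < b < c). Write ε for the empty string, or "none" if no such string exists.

ba

The string ba is accepted by R but not by S.
No shorter string lies in the difference, and ba is the lexicographically first length-2 string in L(R) \ L(S).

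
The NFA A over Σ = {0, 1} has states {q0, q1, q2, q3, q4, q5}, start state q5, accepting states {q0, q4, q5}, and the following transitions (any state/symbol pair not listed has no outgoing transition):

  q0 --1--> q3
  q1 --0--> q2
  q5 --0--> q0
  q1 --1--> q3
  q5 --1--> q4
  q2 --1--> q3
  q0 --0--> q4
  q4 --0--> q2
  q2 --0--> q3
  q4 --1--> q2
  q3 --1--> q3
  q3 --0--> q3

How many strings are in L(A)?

The useful subgraph on states {q0, q4, q5} is acyclic, so L(A) is finite; the longest accepting path visits 3 useful states, giving maximum string length 2.
Counting accepting paths from q5 by length: 1 of length 0, 2 of length 1, 1 of length 2. Total 4.

4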